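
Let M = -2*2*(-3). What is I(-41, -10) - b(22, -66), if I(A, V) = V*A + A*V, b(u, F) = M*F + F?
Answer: 1678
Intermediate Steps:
M = 12 (M = -4*(-3) = 12)
b(u, F) = 13*F (b(u, F) = 12*F + F = 13*F)
I(A, V) = 2*A*V (I(A, V) = A*V + A*V = 2*A*V)
I(-41, -10) - b(22, -66) = 2*(-41)*(-10) - 13*(-66) = 820 - 1*(-858) = 820 + 858 = 1678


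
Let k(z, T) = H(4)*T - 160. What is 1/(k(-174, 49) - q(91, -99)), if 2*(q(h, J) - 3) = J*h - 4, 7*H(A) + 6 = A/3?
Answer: 6/25865 ≈ 0.00023197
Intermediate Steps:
H(A) = -6/7 + A/21 (H(A) = -6/7 + (A/3)/7 = -6/7 + A/21)
k(z, T) = -160 - 2*T/3 (k(z, T) = (-6/7 + (1/21)*4)*T - 160 = (-6/7 + 4/21)*T - 160 = -2*T/3 - 160 = -160 - 2*T/3)
q(h, J) = 1 + J*h/2 (q(h, J) = 3 + (J*h - 4)/2 = 3 + (-4 + J*h)/2 = 3 + (-2 + J*h/2) = 1 + J*h/2)
1/(k(-174, 49) - q(91, -99)) = 1/((-160 - 2/3*49) - (1 + (1/2)*(-99)*91)) = 1/((-160 - 98/3) - (1 - 9009/2)) = 1/(-578/3 - 1*(-9007/2)) = 1/(-578/3 + 9007/2) = 1/(25865/6) = 6/25865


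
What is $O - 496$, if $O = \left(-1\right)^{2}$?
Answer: $-495$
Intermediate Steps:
$O = 1$
$O - 496 = 1 - 496 = -495$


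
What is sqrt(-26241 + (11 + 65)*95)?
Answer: I*sqrt(19021) ≈ 137.92*I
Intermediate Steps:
sqrt(-26241 + (11 + 65)*95) = sqrt(-26241 + 76*95) = sqrt(-26241 + 7220) = sqrt(-19021) = I*sqrt(19021)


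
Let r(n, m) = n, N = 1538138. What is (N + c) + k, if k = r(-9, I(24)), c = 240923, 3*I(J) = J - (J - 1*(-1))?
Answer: 1779052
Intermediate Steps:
I(J) = -⅓ (I(J) = (J - (J - 1*(-1)))/3 = (J - (J + 1))/3 = (J - (1 + J))/3 = (J + (-1 - J))/3 = (⅓)*(-1) = -⅓)
k = -9
(N + c) + k = (1538138 + 240923) - 9 = 1779061 - 9 = 1779052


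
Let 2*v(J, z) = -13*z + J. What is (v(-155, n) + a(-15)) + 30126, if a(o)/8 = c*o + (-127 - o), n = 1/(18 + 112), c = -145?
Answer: 931049/20 ≈ 46552.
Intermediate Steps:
n = 1/130 ≈ 0.0076923
a(o) = -1016 - 1168*o (a(o) = 8*(-145*o + (-127 - o)) = 8*(-127 - 146*o) = -1016 - 1168*o)
v(J, z) = J/2 - 13*z/2 (v(J, z) = (-13*z + J)/2 = (J - 13*z)/2 = J/2 - 13*z/2)
(v(-155, n) + a(-15)) + 30126 = (((1/2)*(-155) - 13/2*1/130) + (-1016 - 1168*(-15))) + 30126 = ((-155/2 - 1/20) + (-1016 + 17520)) + 30126 = (-1551/20 + 16504) + 30126 = 328529/20 + 30126 = 931049/20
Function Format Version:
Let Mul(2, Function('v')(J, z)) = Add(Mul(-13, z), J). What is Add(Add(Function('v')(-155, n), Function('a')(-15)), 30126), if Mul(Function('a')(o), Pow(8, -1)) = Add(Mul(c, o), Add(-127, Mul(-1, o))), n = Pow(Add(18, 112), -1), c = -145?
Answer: Rational(931049, 20) ≈ 46552.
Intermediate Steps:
n = Rational(1, 130) (n = Pow(130, -1) = Rational(1, 130) ≈ 0.0076923)
Function('a')(o) = Add(-1016, Mul(-1168, o)) (Function('a')(o) = Mul(8, Add(Mul(-145, o), Add(-127, Mul(-1, o)))) = Mul(8, Add(-127, Mul(-146, o))) = Add(-1016, Mul(-1168, o)))
Function('v')(J, z) = Add(Mul(Rational(1, 2), J), Mul(Rational(-13, 2), z)) (Function('v')(J, z) = Mul(Rational(1, 2), Add(Mul(-13, z), J)) = Mul(Rational(1, 2), Add(J, Mul(-13, z))) = Add(Mul(Rational(1, 2), J), Mul(Rational(-13, 2), z)))
Add(Add(Function('v')(-155, n), Function('a')(-15)), 30126) = Add(Add(Add(Mul(Rational(1, 2), -155), Mul(Rational(-13, 2), Rational(1, 130))), Add(-1016, Mul(-1168, -15))), 30126) = Add(Add(Add(Rational(-155, 2), Rational(-1, 20)), Add(-1016, 17520)), 30126) = Add(Add(Rational(-1551, 20), 16504), 30126) = Add(Rational(328529, 20), 30126) = Rational(931049, 20)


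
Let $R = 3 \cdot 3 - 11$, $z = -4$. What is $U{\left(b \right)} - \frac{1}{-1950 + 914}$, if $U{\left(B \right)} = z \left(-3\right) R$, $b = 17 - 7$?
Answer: $- \frac{24863}{1036} \approx -23.999$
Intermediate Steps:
$b = 10$
$R = -2$ ($R = 9 - 11 = -2$)
$U{\left(B \right)} = -24$ ($U{\left(B \right)} = \left(-4\right) \left(-3\right) \left(-2\right) = 12 \left(-2\right) = -24$)
$U{\left(b \right)} - \frac{1}{-1950 + 914} = -24 - \frac{1}{-1950 + 914} = -24 - \frac{1}{-1036} = -24 - - \frac{1}{1036} = -24 + \frac{1}{1036} = - \frac{24863}{1036}$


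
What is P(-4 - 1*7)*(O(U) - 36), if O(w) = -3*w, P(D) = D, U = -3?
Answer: 297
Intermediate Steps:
P(-4 - 1*7)*(O(U) - 36) = (-4 - 1*7)*(-3*(-3) - 36) = (-4 - 7)*(9 - 36) = -11*(-27) = 297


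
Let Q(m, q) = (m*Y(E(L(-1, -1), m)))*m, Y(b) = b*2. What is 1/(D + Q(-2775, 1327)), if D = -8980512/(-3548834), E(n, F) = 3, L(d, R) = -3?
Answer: 1774417/81984723954006 ≈ 2.1643e-8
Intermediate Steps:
Y(b) = 2*b
D = 4490256/1774417 (D = -8980512*(-1/3548834) = 4490256/1774417 ≈ 2.5306)
Q(m, q) = 6*m² (Q(m, q) = (m*(2*3))*m = (m*6)*m = (6*m)*m = 6*m²)
1/(D + Q(-2775, 1327)) = 1/(4490256/1774417 + 6*(-2775)²) = 1/(4490256/1774417 + 6*7700625) = 1/(4490256/1774417 + 46203750) = 1/(81984723954006/1774417) = 1774417/81984723954006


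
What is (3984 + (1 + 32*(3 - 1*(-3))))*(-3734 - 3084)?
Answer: -28478786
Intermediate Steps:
(3984 + (1 + 32*(3 - 1*(-3))))*(-3734 - 3084) = (3984 + (1 + 32*(3 + 3)))*(-6818) = (3984 + (1 + 32*6))*(-6818) = (3984 + (1 + 192))*(-6818) = (3984 + 193)*(-6818) = 4177*(-6818) = -28478786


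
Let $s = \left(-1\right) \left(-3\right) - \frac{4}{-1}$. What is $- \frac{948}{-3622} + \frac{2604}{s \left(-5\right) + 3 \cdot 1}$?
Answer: $- \frac{1175169}{14488} \approx -81.113$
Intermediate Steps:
$s = 7$ ($s = 3 - -4 = 3 + 4 = 7$)
$- \frac{948}{-3622} + \frac{2604}{s \left(-5\right) + 3 \cdot 1} = - \frac{948}{-3622} + \frac{2604}{7 \left(-5\right) + 3 \cdot 1} = \left(-948\right) \left(- \frac{1}{3622}\right) + \frac{2604}{-35 + 3} = \frac{474}{1811} + \frac{2604}{-32} = \frac{474}{1811} + 2604 \left(- \frac{1}{32}\right) = \frac{474}{1811} - \frac{651}{8} = - \frac{1175169}{14488}$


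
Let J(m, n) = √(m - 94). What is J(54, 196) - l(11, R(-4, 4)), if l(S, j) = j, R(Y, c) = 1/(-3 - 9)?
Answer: 1/12 + 2*I*√10 ≈ 0.083333 + 6.3246*I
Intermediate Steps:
J(m, n) = √(-94 + m)
R(Y, c) = -1/12 (R(Y, c) = 1/(-12) = -1/12)
J(54, 196) - l(11, R(-4, 4)) = √(-94 + 54) - 1*(-1/12) = √(-40) + 1/12 = 2*I*√10 + 1/12 = 1/12 + 2*I*√10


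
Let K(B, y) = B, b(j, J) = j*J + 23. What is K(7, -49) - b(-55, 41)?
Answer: 2239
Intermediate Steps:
b(j, J) = 23 + J*j (b(j, J) = J*j + 23 = 23 + J*j)
K(7, -49) - b(-55, 41) = 7 - (23 + 41*(-55)) = 7 - (23 - 2255) = 7 - 1*(-2232) = 7 + 2232 = 2239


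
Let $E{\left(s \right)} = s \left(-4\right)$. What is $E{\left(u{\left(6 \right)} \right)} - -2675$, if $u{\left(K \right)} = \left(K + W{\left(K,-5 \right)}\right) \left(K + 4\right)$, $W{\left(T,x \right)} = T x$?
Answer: $3635$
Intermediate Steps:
$u{\left(K \right)} = - 4 K \left(4 + K\right)$ ($u{\left(K \right)} = \left(K + K \left(-5\right)\right) \left(K + 4\right) = \left(K - 5 K\right) \left(4 + K\right) = - 4 K \left(4 + K\right)$)
$E{\left(s \right)} = - 4 s$
$E{\left(u{\left(6 \right)} \right)} - -2675 = - 4 \cdot 4 \cdot 6 \left(-4 - 6\right) - -2675 = - 4 \cdot 4 \cdot 6 \left(-4 - 6\right) + 2675 = - 4 \cdot 4 \cdot 6 \left(-10\right) + 2675 = \left(-4\right) \left(-240\right) + 2675 = 960 + 2675 = 3635$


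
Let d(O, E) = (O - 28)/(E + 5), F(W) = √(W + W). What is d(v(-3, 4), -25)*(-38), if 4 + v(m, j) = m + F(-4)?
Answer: -133/2 + 19*I*√2/5 ≈ -66.5 + 5.374*I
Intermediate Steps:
F(W) = √2*√W (F(W) = √(2*W) = √2*√W)
v(m, j) = -4 + m + 2*I*√2 (v(m, j) = -4 + (m + √2*√(-4)) = -4 + (m + √2*(2*I)) = -4 + (m + 2*I*√2) = -4 + m + 2*I*√2)
d(O, E) = (-28 + O)/(5 + E)
d(v(-3, 4), -25)*(-38) = ((-28 + (-4 - 3 + 2*I*√2))/(5 - 25))*(-38) = ((-28 + (-7 + 2*I*√2))/(-20))*(-38) = -(-35 + 2*I*√2)/20*(-38) = (7/4 - I*√2/10)*(-38) = -133/2 + 19*I*√2/5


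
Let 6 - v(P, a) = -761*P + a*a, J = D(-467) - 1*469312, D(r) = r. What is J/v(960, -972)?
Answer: 156593/71406 ≈ 2.1930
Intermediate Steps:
J = -469779 (J = -467 - 1*469312 = -467 - 469312 = -469779)
v(P, a) = 6 - a² + 761*P (v(P, a) = 6 - (-761*P + a*a) = 6 - (-761*P + a²) = 6 - (a² - 761*P) = 6 + (-a² + 761*P) = 6 - a² + 761*P)
J/v(960, -972) = -469779/(6 - 1*(-972)² + 761*960) = -469779/(6 - 1*944784 + 730560) = -469779/(6 - 944784 + 730560) = -469779/(-214218) = -469779*(-1/214218) = 156593/71406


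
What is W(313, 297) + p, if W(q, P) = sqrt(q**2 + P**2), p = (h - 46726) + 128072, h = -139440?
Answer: -58094 + sqrt(186178) ≈ -57663.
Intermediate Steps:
p = -58094 (p = (-139440 - 46726) + 128072 = -186166 + 128072 = -58094)
W(q, P) = sqrt(P**2 + q**2)
W(313, 297) + p = sqrt(297**2 + 313**2) - 58094 = sqrt(88209 + 97969) - 58094 = sqrt(186178) - 58094 = -58094 + sqrt(186178)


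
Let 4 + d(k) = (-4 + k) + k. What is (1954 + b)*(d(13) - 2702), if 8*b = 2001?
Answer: -11831743/2 ≈ -5.9159e+6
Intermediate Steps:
b = 2001/8 (b = (⅛)*2001 = 2001/8 ≈ 250.13)
d(k) = -8 + 2*k (d(k) = -4 + ((-4 + k) + k) = -4 + (-4 + 2*k) = -8 + 2*k)
(1954 + b)*(d(13) - 2702) = (1954 + 2001/8)*((-8 + 2*13) - 2702) = 17633*((-8 + 26) - 2702)/8 = 17633*(18 - 2702)/8 = (17633/8)*(-2684) = -11831743/2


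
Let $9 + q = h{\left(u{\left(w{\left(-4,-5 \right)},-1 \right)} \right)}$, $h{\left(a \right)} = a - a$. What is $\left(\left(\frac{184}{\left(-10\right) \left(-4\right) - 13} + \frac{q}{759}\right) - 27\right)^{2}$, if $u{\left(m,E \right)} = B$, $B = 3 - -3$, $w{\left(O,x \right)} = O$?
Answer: $\frac{19034617156}{46662561} \approx 407.92$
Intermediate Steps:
$B = 6$ ($B = 3 + 3 = 6$)
$u{\left(m,E \right)} = 6$
$h{\left(a \right)} = 0$
$q = -9$ ($q = -9 + 0 = -9$)
$\left(\left(\frac{184}{\left(-10\right) \left(-4\right) - 13} + \frac{q}{759}\right) - 27\right)^{2} = \left(\left(\frac{184}{\left(-10\right) \left(-4\right) - 13} - \frac{9}{759}\right) - 27\right)^{2} = \left(\left(\frac{184}{40 - 13} - \frac{3}{253}\right) - 27\right)^{2} = \left(\left(\frac{184}{27} - \frac{3}{253}\right) - 27\right)^{2} = \left(\frac{46471}{6831} - 27\right)^{2} = \left(- \frac{137966}{6831}\right)^{2} = \frac{19034617156}{46662561}$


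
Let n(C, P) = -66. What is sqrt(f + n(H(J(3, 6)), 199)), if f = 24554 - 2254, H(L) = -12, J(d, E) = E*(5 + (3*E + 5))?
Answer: sqrt(22234) ≈ 149.11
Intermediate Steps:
J(d, E) = E*(10 + 3*E) (J(d, E) = E*(5 + (5 + 3*E)) = E*(10 + 3*E))
f = 22300
sqrt(f + n(H(J(3, 6)), 199)) = sqrt(22300 - 66) = sqrt(22234)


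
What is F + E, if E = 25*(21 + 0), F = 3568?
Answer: 4093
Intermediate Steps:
E = 525 (E = 25*21 = 525)
F + E = 3568 + 525 = 4093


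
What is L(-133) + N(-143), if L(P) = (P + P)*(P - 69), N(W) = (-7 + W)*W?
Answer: 75182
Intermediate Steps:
N(W) = W*(-7 + W)
L(P) = 2*P*(-69 + P) (L(P) = (2*P)*(-69 + P) = 2*P*(-69 + P))
L(-133) + N(-143) = 2*(-133)*(-69 - 133) - 143*(-7 - 143) = 2*(-133)*(-202) - 143*(-150) = 53732 + 21450 = 75182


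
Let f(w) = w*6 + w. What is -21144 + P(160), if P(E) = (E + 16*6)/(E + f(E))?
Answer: -105719/5 ≈ -21144.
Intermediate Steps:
f(w) = 7*w (f(w) = 6*w + w = 7*w)
P(E) = (96 + E)/(8*E) (P(E) = (E + 16*6)/(E + 7*E) = (E + 96)/((8*E)) = (96 + E)*(1/(8*E)) = (96 + E)/(8*E))
-21144 + P(160) = -21144 + (⅛)*(96 + 160)/160 = -21144 + (⅛)*(1/160)*256 = -21144 + ⅕ = -105719/5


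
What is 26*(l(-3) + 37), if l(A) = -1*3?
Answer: 884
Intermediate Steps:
l(A) = -3
26*(l(-3) + 37) = 26*(-3 + 37) = 26*34 = 884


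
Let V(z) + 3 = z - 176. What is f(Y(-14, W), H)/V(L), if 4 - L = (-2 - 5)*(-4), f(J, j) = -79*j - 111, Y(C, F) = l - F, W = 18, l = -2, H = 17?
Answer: 1454/203 ≈ 7.1626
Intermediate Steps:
Y(C, F) = -2 - F
f(J, j) = -111 - 79*j
L = -24 (L = 4 - (-2 - 5)*(-4) = 4 - (-7)*(-4) = 4 - 1*28 = 4 - 28 = -24)
V(z) = -179 + z (V(z) = -3 + (z - 176) = -3 + (-176 + z) = -179 + z)
f(Y(-14, W), H)/V(L) = (-111 - 79*17)/(-179 - 24) = (-111 - 1343)/(-203) = -1454*(-1/203) = 1454/203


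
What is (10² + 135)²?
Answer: 55225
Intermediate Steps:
(10² + 135)² = (100 + 135)² = 235² = 55225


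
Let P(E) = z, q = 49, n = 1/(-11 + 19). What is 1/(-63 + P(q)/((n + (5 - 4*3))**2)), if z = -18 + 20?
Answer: -3025/190447 ≈ -0.015884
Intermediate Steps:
n = 1/8 ≈ 0.12500
z = 2
P(E) = 2
1/(-63 + P(q)/((n + (5 - 4*3))**2)) = 1/(-63 + 2/((1/8 + (5 - 4*3))**2)) = 1/(-63 + 2/((1/8 + (5 - 12))**2)) = 1/(-63 + 2/((1/8 - 7)**2)) = 1/(-63 + 2/((-55/8)**2)) = 1/(-63 + 2/(3025/64)) = 1/(-63 + 2*(64/3025)) = 1/(-63 + 128/3025) = 1/(-190447/3025) = -3025/190447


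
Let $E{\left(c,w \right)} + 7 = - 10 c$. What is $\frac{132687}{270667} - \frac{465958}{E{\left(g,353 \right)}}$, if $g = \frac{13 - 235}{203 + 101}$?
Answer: $- \frac{9585075451135}{6225341} \approx -1.5397 \cdot 10^{6}$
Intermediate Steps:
$g = - \frac{111}{152}$ ($g = - \frac{222}{304} = \left(-222\right) \frac{1}{304} = - \frac{111}{152} \approx -0.73026$)
$E{\left(c,w \right)} = -7 - 10 c$
$\frac{132687}{270667} - \frac{465958}{E{\left(g,353 \right)}} = \frac{132687}{270667} - \frac{465958}{-7 - - \frac{555}{76}} = 132687 \cdot \frac{1}{270667} - \frac{465958}{-7 + \frac{555}{76}} = \frac{132687}{270667} - \frac{465958}{\frac{23}{76}} = \frac{132687}{270667} - \frac{35412808}{23} = - \frac{9585075451135}{6225341}$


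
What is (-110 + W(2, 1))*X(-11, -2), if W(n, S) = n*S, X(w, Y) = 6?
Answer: -648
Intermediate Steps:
W(n, S) = S*n
(-110 + W(2, 1))*X(-11, -2) = (-110 + 1*2)*6 = (-110 + 2)*6 = -108*6 = -648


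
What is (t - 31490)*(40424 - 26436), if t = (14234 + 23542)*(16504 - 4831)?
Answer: 6167697478904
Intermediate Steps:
t = 440959248 (t = 37776*11673 = 440959248)
(t - 31490)*(40424 - 26436) = (440959248 - 31490)*(40424 - 26436) = 440927758*13988 = 6167697478904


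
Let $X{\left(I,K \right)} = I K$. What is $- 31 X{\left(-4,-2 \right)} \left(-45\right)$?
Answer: $11160$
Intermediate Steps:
$- 31 X{\left(-4,-2 \right)} \left(-45\right) = - 31 \left(\left(-4\right) \left(-2\right)\right) \left(-45\right) = \left(-31\right) 8 \left(-45\right) = \left(-248\right) \left(-45\right) = 11160$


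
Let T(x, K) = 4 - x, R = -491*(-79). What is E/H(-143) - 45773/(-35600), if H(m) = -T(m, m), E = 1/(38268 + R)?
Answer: 518488083367/403254692400 ≈ 1.2858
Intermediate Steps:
R = 38789
E = 1/77057 (E = 1/(38268 + 38789) = 1/77057 ≈ 1.2977e-5)
H(m) = -4 + m (H(m) = -(4 - m) = -4 + m)
E/H(-143) - 45773/(-35600) = 1/(77057*(-4 - 143)) - 45773/(-35600) = (1/77057)/(-147) - 45773*(-1/35600) = (1/77057)*(-1/147) + 45773/35600 = -1/11327379 + 45773/35600 = 518488083367/403254692400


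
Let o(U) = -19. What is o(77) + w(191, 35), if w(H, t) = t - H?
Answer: -175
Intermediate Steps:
o(77) + w(191, 35) = -19 + (35 - 1*191) = -19 + (35 - 191) = -19 - 156 = -175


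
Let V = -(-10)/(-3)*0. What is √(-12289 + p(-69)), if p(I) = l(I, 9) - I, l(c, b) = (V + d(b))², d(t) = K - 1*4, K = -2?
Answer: 2*I*√3046 ≈ 110.38*I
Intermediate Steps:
d(t) = -6 (d(t) = -2 - 1*4 = -2 - 4 = -6)
V = 0 (V = -(-10)*(-1)/3*0 = -5*⅔*0 = -10/3*0 = 0)
l(c, b) = 36 (l(c, b) = (0 - 6)² = (-6)² = 36)
p(I) = 36 - I
√(-12289 + p(-69)) = √(-12289 + (36 - 1*(-69))) = √(-12289 + (36 + 69)) = √(-12289 + 105) = √(-12184) = 2*I*√3046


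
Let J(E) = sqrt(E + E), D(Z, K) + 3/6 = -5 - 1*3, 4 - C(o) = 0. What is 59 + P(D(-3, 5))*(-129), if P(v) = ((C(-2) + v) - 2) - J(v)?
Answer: 1795/2 + 129*I*sqrt(17) ≈ 897.5 + 531.88*I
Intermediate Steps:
C(o) = 4 (C(o) = 4 - 1*0 = 4 + 0 = 4)
D(Z, K) = -17/2 (D(Z, K) = -1/2 + (-5 - 1*3) = -1/2 + (-5 - 3) = -1/2 - 8 = -17/2)
J(E) = sqrt(2)*sqrt(E) (J(E) = sqrt(2*E) = sqrt(2)*sqrt(E))
P(v) = 2 + v - sqrt(2)*sqrt(v) (P(v) = ((4 + v) - 2) - sqrt(2)*sqrt(v) = (2 + v) - sqrt(2)*sqrt(v) = 2 + v - sqrt(2)*sqrt(v))
59 + P(D(-3, 5))*(-129) = 59 + (2 - 17/2 - sqrt(2)*sqrt(-17/2))*(-129) = 59 + (2 - 17/2 - sqrt(2)*I*sqrt(34)/2)*(-129) = 59 + (2 - 17/2 - I*sqrt(17))*(-129) = 59 + (-13/2 - I*sqrt(17))*(-129) = 59 + (1677/2 + 129*I*sqrt(17)) = 1795/2 + 129*I*sqrt(17)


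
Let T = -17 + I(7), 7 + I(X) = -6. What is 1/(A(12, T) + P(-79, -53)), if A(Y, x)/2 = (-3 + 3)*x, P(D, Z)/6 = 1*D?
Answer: -1/474 ≈ -0.0021097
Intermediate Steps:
I(X) = -13 (I(X) = -7 - 6 = -13)
P(D, Z) = 6*D (P(D, Z) = 6*(1*D) = 6*D)
T = -30 (T = -17 - 13 = -30)
A(Y, x) = 0 (A(Y, x) = 2*((-3 + 3)*x) = 2*(0*x) = 2*0 = 0)
1/(A(12, T) + P(-79, -53)) = 1/(0 + 6*(-79)) = 1/(0 - 474) = 1/(-474) = -1/474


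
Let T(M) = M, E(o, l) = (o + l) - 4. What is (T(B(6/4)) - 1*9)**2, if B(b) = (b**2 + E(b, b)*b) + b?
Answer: 729/16 ≈ 45.563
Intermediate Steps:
E(o, l) = -4 + l + o (E(o, l) = (l + o) - 4 = -4 + l + o)
B(b) = b + b**2 + b*(-4 + 2*b) (B(b) = (b**2 + (-4 + b + b)*b) + b = (b**2 + (-4 + 2*b)*b) + b = (b**2 + b*(-4 + 2*b)) + b = b + b**2 + b*(-4 + 2*b))
(T(B(6/4)) - 1*9)**2 = (3*(6/4)*(-1 + 6/4) - 1*9)**2 = (3*(6*(1/4))*(-1 + 6*(1/4)) - 9)**2 = (3*(3/2)*(-1 + 3/2) - 9)**2 = (3*(3/2)*(1/2) - 9)**2 = (9/4 - 9)**2 = (-27/4)**2 = 729/16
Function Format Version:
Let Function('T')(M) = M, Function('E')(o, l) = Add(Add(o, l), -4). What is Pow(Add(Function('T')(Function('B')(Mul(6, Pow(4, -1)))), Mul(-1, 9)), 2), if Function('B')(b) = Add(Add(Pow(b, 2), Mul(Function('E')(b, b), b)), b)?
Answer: Rational(729, 16) ≈ 45.563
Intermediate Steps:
Function('E')(o, l) = Add(-4, l, o) (Function('E')(o, l) = Add(Add(l, o), -4) = Add(-4, l, o))
Function('B')(b) = Add(b, Pow(b, 2), Mul(b, Add(-4, Mul(2, b)))) (Function('B')(b) = Add(Add(Pow(b, 2), Mul(Add(-4, b, b), b)), b) = Add(Add(Pow(b, 2), Mul(Add(-4, Mul(2, b)), b)), b) = Add(Add(Pow(b, 2), Mul(b, Add(-4, Mul(2, b)))), b) = Add(b, Pow(b, 2), Mul(b, Add(-4, Mul(2, b)))))
Pow(Add(Function('T')(Function('B')(Mul(6, Pow(4, -1)))), Mul(-1, 9)), 2) = Pow(Add(Mul(3, Mul(6, Pow(4, -1)), Add(-1, Mul(6, Pow(4, -1)))), Mul(-1, 9)), 2) = Pow(Add(Mul(3, Mul(6, Rational(1, 4)), Add(-1, Mul(6, Rational(1, 4)))), -9), 2) = Pow(Add(Mul(3, Rational(3, 2), Add(-1, Rational(3, 2))), -9), 2) = Pow(Add(Mul(3, Rational(3, 2), Rational(1, 2)), -9), 2) = Pow(Add(Rational(9, 4), -9), 2) = Pow(Rational(-27, 4), 2) = Rational(729, 16)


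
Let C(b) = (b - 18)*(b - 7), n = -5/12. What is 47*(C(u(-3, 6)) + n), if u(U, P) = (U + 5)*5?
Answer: -13771/12 ≈ -1147.6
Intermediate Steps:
n = -5/12 (n = -5*1/12 = -5/12 ≈ -0.41667)
u(U, P) = 25 + 5*U (u(U, P) = (5 + U)*5 = 25 + 5*U)
C(b) = (-18 + b)*(-7 + b)
47*(C(u(-3, 6)) + n) = 47*((126 + (25 + 5*(-3))² - 25*(25 + 5*(-3))) - 5/12) = 47*((126 + (25 - 15)² - 25*(25 - 15)) - 5/12) = 47*((126 + 10² - 25*10) - 5/12) = 47*((126 + 100 - 250) - 5/12) = 47*(-24 - 5/12) = 47*(-293/12) = -13771/12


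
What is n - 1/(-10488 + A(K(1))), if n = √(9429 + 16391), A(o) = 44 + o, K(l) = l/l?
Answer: 1/10443 + 2*√6455 ≈ 160.69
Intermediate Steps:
K(l) = 1
n = 2*√6455 (n = √25820 = 2*√6455 ≈ 160.69)
n - 1/(-10488 + A(K(1))) = 2*√6455 - 1/(-10488 + (44 + 1)) = 2*√6455 - 1/(-10488 + 45) = 2*√6455 - 1/(-10443) = 2*√6455 - 1*(-1/10443) = 2*√6455 + 1/10443 = 1/10443 + 2*√6455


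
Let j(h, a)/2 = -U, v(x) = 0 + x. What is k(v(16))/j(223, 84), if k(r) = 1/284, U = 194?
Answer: -1/110192 ≈ -9.0751e-6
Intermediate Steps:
v(x) = x
k(r) = 1/284
j(h, a) = -388 (j(h, a) = 2*(-1*194) = 2*(-194) = -388)
k(v(16))/j(223, 84) = (1/284)/(-388) = (1/284)*(-1/388) = -1/110192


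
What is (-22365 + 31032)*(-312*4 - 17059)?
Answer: -158666769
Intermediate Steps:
(-22365 + 31032)*(-312*4 - 17059) = 8667*(-1248 - 17059) = 8667*(-18307) = -158666769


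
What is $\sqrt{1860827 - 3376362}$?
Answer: $i \sqrt{1515535} \approx 1231.1 i$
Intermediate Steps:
$\sqrt{1860827 - 3376362} = \sqrt{-1515535} = i \sqrt{1515535}$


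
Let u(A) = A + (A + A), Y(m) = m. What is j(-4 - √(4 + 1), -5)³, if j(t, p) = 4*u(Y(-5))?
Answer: -216000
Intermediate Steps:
u(A) = 3*A (u(A) = A + 2*A = 3*A)
j(t, p) = -60 (j(t, p) = 4*(3*(-5)) = 4*(-15) = -60)
j(-4 - √(4 + 1), -5)³ = (-60)³ = -216000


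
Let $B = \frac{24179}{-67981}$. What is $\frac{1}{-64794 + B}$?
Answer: $- \frac{67981}{4404785093} \approx -1.5433 \cdot 10^{-5}$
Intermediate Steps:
$B = - \frac{24179}{67981}$ ($B = 24179 \left(- \frac{1}{67981}\right) = - \frac{24179}{67981} \approx -0.35567$)
$\frac{1}{-64794 + B} = \frac{1}{-64794 - \frac{24179}{67981}} = \frac{1}{- \frac{4404785093}{67981}} = - \frac{67981}{4404785093}$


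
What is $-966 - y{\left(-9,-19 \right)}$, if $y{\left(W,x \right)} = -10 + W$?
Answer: $-947$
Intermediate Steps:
$-966 - y{\left(-9,-19 \right)} = -966 - \left(-10 - 9\right) = -966 - -19 = -966 + 19 = -947$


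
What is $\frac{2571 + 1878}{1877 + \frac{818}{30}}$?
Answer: $\frac{66735}{28564} \approx 2.3363$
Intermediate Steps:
$\frac{2571 + 1878}{1877 + \frac{818}{30}} = \frac{4449}{1877 + 818 \cdot \frac{1}{30}} = \frac{4449}{1877 + \frac{409}{15}} = \frac{4449}{\frac{28564}{15}} = 4449 \cdot \frac{15}{28564} = \frac{66735}{28564}$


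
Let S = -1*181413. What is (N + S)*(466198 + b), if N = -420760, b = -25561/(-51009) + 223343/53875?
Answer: -771489653923341171676/2748109875 ≈ -2.8073e+11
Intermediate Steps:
b = 12769601962/2748109875 (b = -25561*(-1/51009) + 223343*(1/53875) = 25561/51009 + 223343/53875 = 12769601962/2748109875 ≈ 4.6467)
S = -181413
(N + S)*(466198 + b) = (-420760 - 181413)*(466198 + 12769601962/2748109875) = -602173*1281176097107212/2748109875 = -771489653923341171676/2748109875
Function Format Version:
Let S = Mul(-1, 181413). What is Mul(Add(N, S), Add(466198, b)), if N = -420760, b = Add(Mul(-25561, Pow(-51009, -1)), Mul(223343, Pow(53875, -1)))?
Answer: Rational(-771489653923341171676, 2748109875) ≈ -2.8073e+11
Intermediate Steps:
b = Rational(12769601962, 2748109875) (b = Add(Mul(-25561, Rational(-1, 51009)), Mul(223343, Rational(1, 53875))) = Add(Rational(25561, 51009), Rational(223343, 53875)) = Rational(12769601962, 2748109875) ≈ 4.6467)
S = -181413
Mul(Add(N, S), Add(466198, b)) = Mul(Add(-420760, -181413), Add(466198, Rational(12769601962, 2748109875))) = Mul(-602173, Rational(1281176097107212, 2748109875)) = Rational(-771489653923341171676, 2748109875)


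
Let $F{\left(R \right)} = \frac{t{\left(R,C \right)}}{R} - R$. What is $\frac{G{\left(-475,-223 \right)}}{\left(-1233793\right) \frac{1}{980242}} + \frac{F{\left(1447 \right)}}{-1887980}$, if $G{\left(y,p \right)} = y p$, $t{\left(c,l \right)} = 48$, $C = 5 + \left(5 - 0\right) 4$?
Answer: $- \frac{283659736936412315527}{3370607807278580} \approx -84157.0$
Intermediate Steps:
$C = 25$ ($C = 5 + \left(5 + 0\right) 4 = 5 + 5 \cdot 4 = 5 + 20 = 25$)
$G{\left(y,p \right)} = p y$
$F{\left(R \right)} = - R + \frac{48}{R}$ ($F{\left(R \right)} = \frac{48}{R} - R = - R + \frac{48}{R}$)
$\frac{G{\left(-475,-223 \right)}}{\left(-1233793\right) \frac{1}{980242}} + \frac{F{\left(1447 \right)}}{-1887980} = \frac{\left(-223\right) \left(-475\right)}{\left(-1233793\right) \frac{1}{980242}} + \frac{\left(-1\right) 1447 + \frac{48}{1447}}{-1887980} = \frac{105925}{\left(-1233793\right) \frac{1}{980242}} + \left(-1447 + 48 \cdot \frac{1}{1447}\right) \left(- \frac{1}{1887980}\right) = \frac{105925}{- \frac{1233793}{980242}} + \left(-1447 + \frac{48}{1447}\right) \left(- \frac{1}{1887980}\right) = 105925 \left(- \frac{980242}{1233793}\right) - - \frac{2093761}{2731907060} = - \frac{103832133850}{1233793} + \frac{2093761}{2731907060} = - \frac{283659736936412315527}{3370607807278580}$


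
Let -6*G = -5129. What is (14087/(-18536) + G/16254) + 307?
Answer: 19774522993/64560888 ≈ 306.29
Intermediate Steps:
G = 5129/6 (G = -⅙*(-5129) = 5129/6 ≈ 854.83)
(14087/(-18536) + G/16254) + 307 = (14087/(-18536) + (5129/6)/16254) + 307 = (14087*(-1/18536) + (5129/6)*(1/16254)) + 307 = (-14087/18536 + 5129/97524) + 307 = -45669623/64560888 + 307 = 19774522993/64560888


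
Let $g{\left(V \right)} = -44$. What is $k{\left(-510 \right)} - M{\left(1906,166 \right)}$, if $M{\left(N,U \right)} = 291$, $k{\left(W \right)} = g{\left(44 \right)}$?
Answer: $-335$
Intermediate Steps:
$k{\left(W \right)} = -44$
$k{\left(-510 \right)} - M{\left(1906,166 \right)} = -44 - 291 = -335$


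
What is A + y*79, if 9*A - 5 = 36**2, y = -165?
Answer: -116014/9 ≈ -12890.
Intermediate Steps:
A = 1301/9 (A = 5/9 + (1/9)*36**2 = 5/9 + (1/9)*1296 = 5/9 + 144 = 1301/9 ≈ 144.56)
A + y*79 = 1301/9 - 165*79 = 1301/9 - 13035 = -116014/9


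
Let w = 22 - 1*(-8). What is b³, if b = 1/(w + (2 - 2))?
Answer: 1/27000 ≈ 3.7037e-5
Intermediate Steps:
w = 30 (w = 22 + 8 = 30)
b = 1/30 (b = 1/(30 + (2 - 2)) = 1/(30 + 0) = 1/30 ≈ 0.033333)
b³ = (1/30)³ = 1/27000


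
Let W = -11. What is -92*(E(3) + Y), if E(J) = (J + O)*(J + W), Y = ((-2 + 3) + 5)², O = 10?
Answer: 6256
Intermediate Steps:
Y = 36 (Y = (1 + 5)² = 6² = 36)
E(J) = (-11 + J)*(10 + J) (E(J) = (J + 10)*(J - 11) = (10 + J)*(-11 + J) = (-11 + J)*(10 + J))
-92*(E(3) + Y) = -92*((-110 + 3² - 1*3) + 36) = -92*((-110 + 9 - 3) + 36) = -92*(-104 + 36) = -92*(-68) = 6256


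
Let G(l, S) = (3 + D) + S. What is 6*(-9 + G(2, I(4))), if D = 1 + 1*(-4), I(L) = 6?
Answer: -18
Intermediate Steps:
D = -3 (D = 1 - 4 = -3)
G(l, S) = S (G(l, S) = (3 - 3) + S = 0 + S = S)
6*(-9 + G(2, I(4))) = 6*(-9 + 6) = 6*(-3) = -18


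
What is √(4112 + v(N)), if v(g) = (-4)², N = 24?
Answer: 4*√258 ≈ 64.250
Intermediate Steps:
v(g) = 16
√(4112 + v(N)) = √(4112 + 16) = √4128 = 4*√258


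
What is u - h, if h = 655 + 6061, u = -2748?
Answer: -9464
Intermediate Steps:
h = 6716
u - h = -2748 - 1*6716 = -2748 - 6716 = -9464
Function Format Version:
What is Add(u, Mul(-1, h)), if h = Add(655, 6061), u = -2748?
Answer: -9464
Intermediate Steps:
h = 6716
Add(u, Mul(-1, h)) = Add(-2748, Mul(-1, 6716)) = Add(-2748, -6716) = -9464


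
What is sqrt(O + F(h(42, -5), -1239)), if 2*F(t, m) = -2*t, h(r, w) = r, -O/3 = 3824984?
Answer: I*sqrt(11474994) ≈ 3387.5*I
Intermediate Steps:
O = -11474952 (O = -3*3824984 = -11474952)
F(t, m) = -t (F(t, m) = (-2*t)/2 = -t)
sqrt(O + F(h(42, -5), -1239)) = sqrt(-11474952 - 1*42) = sqrt(-11474952 - 42) = sqrt(-11474994) = I*sqrt(11474994)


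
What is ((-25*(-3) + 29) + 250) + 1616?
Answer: 1970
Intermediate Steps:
((-25*(-3) + 29) + 250) + 1616 = ((75 + 29) + 250) + 1616 = (104 + 250) + 1616 = 354 + 1616 = 1970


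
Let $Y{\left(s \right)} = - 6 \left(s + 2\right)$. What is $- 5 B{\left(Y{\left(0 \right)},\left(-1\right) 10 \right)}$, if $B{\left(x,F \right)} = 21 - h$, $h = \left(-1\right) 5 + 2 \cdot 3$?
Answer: $-100$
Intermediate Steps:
$Y{\left(s \right)} = -12 - 6 s$ ($Y{\left(s \right)} = - 6 \left(2 + s\right) = -12 - 6 s$)
$h = 1$ ($h = -5 + 6 = 1$)
$B{\left(x,F \right)} = 20$ ($B{\left(x,F \right)} = 21 - 1 = 20$)
$- 5 B{\left(Y{\left(0 \right)},\left(-1\right) 10 \right)} = \left(-5\right) 20 = -100$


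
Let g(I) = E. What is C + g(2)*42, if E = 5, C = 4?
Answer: 214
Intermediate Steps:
g(I) = 5
C + g(2)*42 = 4 + 5*42 = 4 + 210 = 214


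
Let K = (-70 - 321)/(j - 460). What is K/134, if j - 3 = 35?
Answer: 391/56548 ≈ 0.0069145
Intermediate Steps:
j = 38 (j = 3 + 35 = 38)
K = 391/422 (K = (-70 - 321)/(38 - 460) = -391/(-422) = -391*(-1/422) = 391/422 ≈ 0.92654)
K/134 = (391/422)/134 = (391/422)*(1/134) = 391/56548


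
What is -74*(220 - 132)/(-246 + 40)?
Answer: 3256/103 ≈ 31.612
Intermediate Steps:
-74*(220 - 132)/(-246 + 40) = -6512/(-206) = -6512*(-1)/206 = -74*(-44/103) = 3256/103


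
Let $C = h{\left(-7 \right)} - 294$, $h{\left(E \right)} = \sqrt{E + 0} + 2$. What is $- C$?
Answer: $292 - i \sqrt{7} \approx 292.0 - 2.6458 i$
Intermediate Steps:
$h{\left(E \right)} = 2 + \sqrt{E}$ ($h{\left(E \right)} = \sqrt{E} + 2 = 2 + \sqrt{E}$)
$C = -292 + i \sqrt{7}$ ($C = \left(2 + \sqrt{-7}\right) - 294 = \left(2 + i \sqrt{7}\right) - 294 = -292 + i \sqrt{7} \approx -292.0 + 2.6458 i$)
$- C = - (-292 + i \sqrt{7}) = 292 - i \sqrt{7}$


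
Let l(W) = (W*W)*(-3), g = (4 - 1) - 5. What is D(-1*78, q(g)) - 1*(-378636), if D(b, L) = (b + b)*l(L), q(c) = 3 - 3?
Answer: 378636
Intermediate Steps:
g = -2 (g = 3 - 5 = -2)
l(W) = -3*W**2 (l(W) = W**2*(-3) = -3*W**2)
q(c) = 0
D(b, L) = -6*b*L**2 (D(b, L) = (b + b)*(-3*L**2) = (2*b)*(-3*L**2) = -6*b*L**2)
D(-1*78, q(g)) - 1*(-378636) = -6*(-1*78)*0**2 - 1*(-378636) = -6*(-78)*0 + 378636 = 0 + 378636 = 378636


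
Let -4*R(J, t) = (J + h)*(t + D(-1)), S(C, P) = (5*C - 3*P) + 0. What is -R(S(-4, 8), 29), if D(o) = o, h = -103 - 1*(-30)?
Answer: -819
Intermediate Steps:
h = -73 (h = -103 + 30 = -73)
S(C, P) = -3*P + 5*C (S(C, P) = (-3*P + 5*C) + 0 = -3*P + 5*C)
R(J, t) = -(-1 + t)*(-73 + J)/4 (R(J, t) = -(J - 73)*(t - 1)/4 = -(-73 + J)*(-1 + t)/4 = -(-1 + t)*(-73 + J)/4)
-R(S(-4, 8), 29) = -(-73/4 + (-3*8 + 5*(-4))/4 + (73/4)*29 - 1/4*(-3*8 + 5*(-4))*29) = -(-73/4 + (-24 - 20)/4 + 2117/4 - 1/4*(-24 - 20)*29) = -(-73/4 + (1/4)*(-44) + 2117/4 - 1/4*(-44)*29) = -(-73/4 - 11 + 2117/4 + 319) = -1*819 = -819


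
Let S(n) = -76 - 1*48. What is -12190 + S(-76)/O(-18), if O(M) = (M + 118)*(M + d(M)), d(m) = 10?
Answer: -2437969/200 ≈ -12190.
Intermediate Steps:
S(n) = -124 (S(n) = -76 - 48 = -124)
O(M) = (10 + M)*(118 + M) (O(M) = (M + 118)*(M + 10) = (118 + M)*(10 + M) = (10 + M)*(118 + M))
-12190 + S(-76)/O(-18) = -12190 - 124/(1180 + (-18)² + 128*(-18)) = -12190 - 124/(1180 + 324 - 2304) = -12190 - 124/(-800) = -12190 - 124*(-1/800) = -12190 + 31/200 = -2437969/200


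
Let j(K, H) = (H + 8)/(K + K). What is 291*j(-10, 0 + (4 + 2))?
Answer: -2037/10 ≈ -203.70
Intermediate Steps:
j(K, H) = (8 + H)/(2*K) (j(K, H) = (8 + H)/((2*K)) = (8 + H)*(1/(2*K)) = (8 + H)/(2*K))
291*j(-10, 0 + (4 + 2)) = 291*((½)*(8 + (0 + (4 + 2)))/(-10)) = 291*((½)*(-⅒)*(8 + (0 + 6))) = 291*((½)*(-⅒)*(8 + 6)) = 291*((½)*(-⅒)*14) = 291*(-7/10) = -2037/10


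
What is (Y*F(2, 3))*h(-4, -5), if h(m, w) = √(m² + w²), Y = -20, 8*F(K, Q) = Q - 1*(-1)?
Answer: -10*√41 ≈ -64.031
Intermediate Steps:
F(K, Q) = ⅛ + Q/8 (F(K, Q) = (Q - 1*(-1))/8 = (Q + 1)/8 = (1 + Q)/8 = ⅛ + Q/8)
(Y*F(2, 3))*h(-4, -5) = (-20*(⅛ + (⅛)*3))*√((-4)² + (-5)²) = (-20*(⅛ + 3/8))*√(16 + 25) = (-20*½)*√41 = -10*√41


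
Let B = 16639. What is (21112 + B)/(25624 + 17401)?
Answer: 37751/43025 ≈ 0.87742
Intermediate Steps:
(21112 + B)/(25624 + 17401) = (21112 + 16639)/(25624 + 17401) = 37751/43025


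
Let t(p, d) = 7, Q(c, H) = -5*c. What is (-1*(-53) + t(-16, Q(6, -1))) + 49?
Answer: 109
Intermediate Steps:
(-1*(-53) + t(-16, Q(6, -1))) + 49 = (-1*(-53) + 7) + 49 = (53 + 7) + 49 = 60 + 49 = 109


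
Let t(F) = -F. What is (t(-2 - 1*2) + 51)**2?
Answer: 3025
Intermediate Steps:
(t(-2 - 1*2) + 51)**2 = (-(-2 - 1*2) + 51)**2 = (-(-2 - 2) + 51)**2 = (-1*(-4) + 51)**2 = (4 + 51)**2 = 55**2 = 3025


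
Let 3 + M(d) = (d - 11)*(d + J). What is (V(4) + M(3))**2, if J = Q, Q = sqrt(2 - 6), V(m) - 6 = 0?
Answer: 185 + 672*I ≈ 185.0 + 672.0*I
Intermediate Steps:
V(m) = 6 (V(m) = 6 + 0 = 6)
Q = 2*I (Q = sqrt(-4) = 2*I ≈ 2.0*I)
J = 2*I ≈ 2.0*I
M(d) = -3 + (-11 + d)*(d + 2*I) (M(d) = -3 + (d - 11)*(d + 2*I) = -3 + (-11 + d)*(d + 2*I))
(V(4) + M(3))**2 = (6 + (-3 + 3**2 - 22*I + 3*(-11 + 2*I)))**2 = (6 + (-3 + 9 - 22*I + (-33 + 6*I)))**2 = (6 + (-27 - 16*I))**2 = (-21 - 16*I)**2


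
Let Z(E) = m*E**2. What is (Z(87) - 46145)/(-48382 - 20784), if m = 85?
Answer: -298610/34583 ≈ -8.6346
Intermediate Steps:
Z(E) = 85*E**2
(Z(87) - 46145)/(-48382 - 20784) = (85*87**2 - 46145)/(-48382 - 20784) = (85*7569 - 46145)/(-69166) = (643365 - 46145)*(-1/69166) = 597220*(-1/69166) = -298610/34583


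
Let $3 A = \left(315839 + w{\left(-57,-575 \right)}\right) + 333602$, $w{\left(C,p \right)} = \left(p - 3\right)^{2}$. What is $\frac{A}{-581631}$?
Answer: $- \frac{983525}{1744893} \approx -0.56366$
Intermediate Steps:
$w{\left(C,p \right)} = \left(-3 + p\right)^{2}$
$A = \frac{983525}{3}$ ($A = \frac{\left(315839 + \left(-3 - 575\right)^{2}\right) + 333602}{3} = \frac{\left(315839 + \left(-578\right)^{2}\right) + 333602}{3} = \frac{\left(315839 + 334084\right) + 333602}{3} = \frac{649923 + 333602}{3} = \frac{1}{3} \cdot 983525 = \frac{983525}{3} \approx 3.2784 \cdot 10^{5}$)
$\frac{A}{-581631} = \frac{983525}{3 \left(-581631\right)} = \frac{983525}{3} \left(- \frac{1}{581631}\right) = - \frac{983525}{1744893}$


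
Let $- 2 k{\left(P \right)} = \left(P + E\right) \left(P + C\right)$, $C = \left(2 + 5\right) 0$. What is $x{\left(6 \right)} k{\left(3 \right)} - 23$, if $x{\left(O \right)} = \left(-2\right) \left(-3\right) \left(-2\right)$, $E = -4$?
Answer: $-41$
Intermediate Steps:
$C = 0$ ($C = 7 \cdot 0 = 0$)
$x{\left(O \right)} = -12$ ($x{\left(O \right)} = 6 \left(-2\right) = -12$)
$k{\left(P \right)} = - \frac{P \left(-4 + P\right)}{2}$ ($k{\left(P \right)} = - \frac{\left(P - 4\right) \left(P + 0\right)}{2} = - \frac{\left(-4 + P\right) P}{2} = - \frac{P \left(-4 + P\right)}{2}$)
$x{\left(6 \right)} k{\left(3 \right)} - 23 = - 12 \cdot \frac{1}{2} \cdot 3 \left(4 - 3\right) - 23 = - 12 \cdot \frac{1}{2} \cdot 3 \cdot 1 - 23 = \left(-12\right) \frac{3}{2} - 23 = -18 - 23 = -41$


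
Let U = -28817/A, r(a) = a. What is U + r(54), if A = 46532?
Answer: 2483911/46532 ≈ 53.381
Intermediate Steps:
U = -28817/46532 ≈ -0.61929
U + r(54) = -28817/46532 + 54 = 2483911/46532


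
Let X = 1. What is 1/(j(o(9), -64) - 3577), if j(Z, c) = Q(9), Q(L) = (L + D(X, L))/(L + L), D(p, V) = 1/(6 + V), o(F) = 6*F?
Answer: -135/482827 ≈ -0.00027960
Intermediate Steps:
Q(L) = (L + 1/(6 + L))/(2*L) (Q(L) = (L + 1/(6 + L))/(L + L) = (L + 1/(6 + L))/((2*L)) = (L + 1/(6 + L))*(1/(2*L)) = (L + 1/(6 + L))/(2*L))
j(Z, c) = 68/135 (j(Z, c) = (1/2)*(1 + 9*(6 + 9))/(9*(6 + 9)) = (1/2)*(1/9)*(1 + 9*15)/15 = (1/2)*(1/9)*(1/15)*(1 + 135) = (1/2)*(1/9)*(1/15)*136 = 68/135)
1/(j(o(9), -64) - 3577) = 1/(68/135 - 3577) = 1/(-482827/135) = -135/482827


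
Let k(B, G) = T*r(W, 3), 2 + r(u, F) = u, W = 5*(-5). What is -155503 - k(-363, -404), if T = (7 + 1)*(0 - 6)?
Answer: -156799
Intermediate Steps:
W = -25
r(u, F) = -2 + u
T = -48 (T = 8*(-6) = -48)
k(B, G) = 1296 (k(B, G) = -48*(-2 - 25) = -48*(-27) = 1296)
-155503 - k(-363, -404) = -155503 - 1*1296 = -155503 - 1296 = -156799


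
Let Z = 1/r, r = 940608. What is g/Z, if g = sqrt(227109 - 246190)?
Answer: 940608*I*sqrt(19081) ≈ 1.2993e+8*I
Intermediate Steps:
Z = 1/940608 ≈ 1.0631e-6
g = I*sqrt(19081) (g = sqrt(-19081) = I*sqrt(19081) ≈ 138.13*I)
g/Z = (I*sqrt(19081))/(1/940608) = (I*sqrt(19081))*940608 = 940608*I*sqrt(19081)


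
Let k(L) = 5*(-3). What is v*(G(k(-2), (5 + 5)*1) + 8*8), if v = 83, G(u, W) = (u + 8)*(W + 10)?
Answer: -6308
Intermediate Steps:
k(L) = -15
G(u, W) = (8 + u)*(10 + W)
v*(G(k(-2), (5 + 5)*1) + 8*8) = 83*((80 + 8*((5 + 5)*1) + 10*(-15) + ((5 + 5)*1)*(-15)) + 8*8) = 83*((80 + 8*(10*1) - 150 + (10*1)*(-15)) + 64) = 83*((80 + 8*10 - 150 + 10*(-15)) + 64) = 83*((80 + 80 - 150 - 150) + 64) = 83*(-140 + 64) = 83*(-76) = -6308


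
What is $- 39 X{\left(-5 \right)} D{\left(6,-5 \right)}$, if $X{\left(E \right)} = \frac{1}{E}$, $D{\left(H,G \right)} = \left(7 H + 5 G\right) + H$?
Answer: $\frac{897}{5} \approx 179.4$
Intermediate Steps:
$D{\left(H,G \right)} = 5 G + 8 H$ ($D{\left(H,G \right)} = \left(5 G + 7 H\right) + H = 5 G + 8 H$)
$- 39 X{\left(-5 \right)} D{\left(6,-5 \right)} = - \frac{39}{-5} \left(5 \left(-5\right) + 8 \cdot 6\right) = \left(-39\right) \left(- \frac{1}{5}\right) \left(-25 + 48\right) = \frac{39}{5} \cdot 23 = \frac{897}{5}$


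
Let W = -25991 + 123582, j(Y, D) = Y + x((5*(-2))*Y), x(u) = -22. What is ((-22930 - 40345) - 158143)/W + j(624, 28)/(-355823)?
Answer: -6064951292/2671163261 ≈ -2.2705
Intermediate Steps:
j(Y, D) = -22 + Y (j(Y, D) = Y - 22 = -22 + Y)
W = 97591
((-22930 - 40345) - 158143)/W + j(624, 28)/(-355823) = ((-22930 - 40345) - 158143)/97591 + (-22 + 624)/(-355823) = (-63275 - 158143)*(1/97591) + 602*(-1/355823) = -221418*1/97591 - 602/355823 = -221418/97591 - 602/355823 = -6064951292/2671163261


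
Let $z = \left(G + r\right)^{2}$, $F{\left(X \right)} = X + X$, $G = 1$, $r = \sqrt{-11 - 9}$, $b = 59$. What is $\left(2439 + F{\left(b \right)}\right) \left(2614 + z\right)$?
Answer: $6635415 + 10228 i \sqrt{5} \approx 6.6354 \cdot 10^{6} + 22871.0 i$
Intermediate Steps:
$r = 2 i \sqrt{5}$ ($r = \sqrt{-20} = 2 i \sqrt{5} \approx 4.4721 i$)
$F{\left(X \right)} = 2 X$
$z = \left(1 + 2 i \sqrt{5}\right)^{2} \approx -19.0 + 8.9443 i$
$\left(2439 + F{\left(b \right)}\right) \left(2614 + z\right) = \left(2439 + 2 \cdot 59\right) \left(2614 - \left(19 - 4 i \sqrt{5}\right)\right) = \left(2439 + 118\right) \left(2595 + 4 i \sqrt{5}\right) = 2557 \left(2595 + 4 i \sqrt{5}\right) = 6635415 + 10228 i \sqrt{5}$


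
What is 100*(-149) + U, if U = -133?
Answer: -15033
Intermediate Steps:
100*(-149) + U = 100*(-149) - 133 = -14900 - 133 = -15033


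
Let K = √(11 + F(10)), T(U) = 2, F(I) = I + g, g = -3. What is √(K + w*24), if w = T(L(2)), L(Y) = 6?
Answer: √(48 + 3*√2) ≈ 7.2279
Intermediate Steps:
F(I) = -3 + I (F(I) = I - 3 = -3 + I)
w = 2
K = 3*√2 (K = √(11 + (-3 + 10)) = √(11 + 7) = √18 = 3*√2 ≈ 4.2426)
√(K + w*24) = √(3*√2 + 2*24) = √(3*√2 + 48) = √(48 + 3*√2)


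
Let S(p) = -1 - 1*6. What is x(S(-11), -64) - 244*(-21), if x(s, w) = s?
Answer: 5117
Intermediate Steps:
S(p) = -7 (S(p) = -1 - 6 = -7)
x(S(-11), -64) - 244*(-21) = -7 - 244*(-21) = -7 - 1*(-5124) = -7 + 5124 = 5117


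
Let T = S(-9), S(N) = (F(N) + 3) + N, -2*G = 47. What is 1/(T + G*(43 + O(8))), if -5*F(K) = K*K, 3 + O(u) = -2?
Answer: -5/4576 ≈ -0.0010927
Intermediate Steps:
O(u) = -5 (O(u) = -3 - 2 = -5)
F(K) = -K²/5 (F(K) = -K*K/5 = -K²/5)
G = -47/2 (G = -½*47 = -47/2 ≈ -23.500)
S(N) = 3 + N - N²/5 (S(N) = (-N²/5 + 3) + N = (3 - N²/5) + N = 3 + N - N²/5)
T = -111/5 (T = 3 - 9 - ⅕*(-9)² = 3 - 9 - ⅕*81 = 3 - 9 - 81/5 = -111/5 ≈ -22.200)
1/(T + G*(43 + O(8))) = 1/(-111/5 - 47*(43 - 5)/2) = 1/(-111/5 - 47/2*38) = 1/(-111/5 - 893) = 1/(-4576/5) = -5/4576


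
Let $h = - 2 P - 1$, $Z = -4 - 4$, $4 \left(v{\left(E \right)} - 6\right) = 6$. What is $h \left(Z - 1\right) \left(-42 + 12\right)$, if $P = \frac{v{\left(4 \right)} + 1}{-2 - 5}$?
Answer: $\frac{2700}{7} \approx 385.71$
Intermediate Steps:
$v{\left(E \right)} = \frac{15}{2}$ ($v{\left(E \right)} = 6 + \frac{1}{4} \cdot 6 = 6 + \frac{3}{2} = \frac{15}{2}$)
$Z = -8$ ($Z = -4 - 4 = -8$)
$P = - \frac{17}{14}$ ($P = \frac{\frac{15}{2} + 1}{-2 - 5} = \frac{17}{2 \left(-7\right)} = \frac{17}{2} \left(- \frac{1}{7}\right) = - \frac{17}{14} \approx -1.2143$)
$h = \frac{10}{7}$ ($h = \left(-2\right) \left(- \frac{17}{14}\right) - 1 = \frac{17}{7} - 1 = \frac{10}{7} \approx 1.4286$)
$h \left(Z - 1\right) \left(-42 + 12\right) = \frac{10 \left(-8 - 1\right)}{7} \left(-42 + 12\right) = \frac{10}{7} \left(-9\right) \left(-30\right) = \left(- \frac{90}{7}\right) \left(-30\right) = \frac{2700}{7}$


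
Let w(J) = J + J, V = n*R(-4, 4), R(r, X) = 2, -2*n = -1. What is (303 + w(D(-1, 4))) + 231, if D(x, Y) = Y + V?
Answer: 544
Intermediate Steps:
n = ½ (n = -½*(-1) = ½ ≈ 0.50000)
V = 1 (V = (½)*2 = 1)
D(x, Y) = 1 + Y (D(x, Y) = Y + 1 = 1 + Y)
w(J) = 2*J
(303 + w(D(-1, 4))) + 231 = (303 + 2*(1 + 4)) + 231 = (303 + 2*5) + 231 = (303 + 10) + 231 = 313 + 231 = 544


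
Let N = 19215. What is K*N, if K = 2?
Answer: 38430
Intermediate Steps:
K*N = 2*19215 = 38430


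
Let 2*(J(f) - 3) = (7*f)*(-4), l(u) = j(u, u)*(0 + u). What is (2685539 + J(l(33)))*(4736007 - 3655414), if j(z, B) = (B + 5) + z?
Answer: 2866532274820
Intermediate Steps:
j(z, B) = 5 + B + z (j(z, B) = (5 + B) + z = 5 + B + z)
l(u) = u*(5 + 2*u) (l(u) = (5 + u + u)*(0 + u) = (5 + 2*u)*u = u*(5 + 2*u))
J(f) = 3 - 14*f (J(f) = 3 + ((7*f)*(-4))/2 = 3 + (-28*f)/2 = 3 - 14*f)
(2685539 + J(l(33)))*(4736007 - 3655414) = (2685539 + (3 - 462*(5 + 2*33)))*(4736007 - 3655414) = (2685539 + (3 - 462*(5 + 66)))*1080593 = (2685539 + (3 - 462*71))*1080593 = (2685539 + (3 - 14*2343))*1080593 = (2685539 + (3 - 32802))*1080593 = (2685539 - 32799)*1080593 = 2652740*1080593 = 2866532274820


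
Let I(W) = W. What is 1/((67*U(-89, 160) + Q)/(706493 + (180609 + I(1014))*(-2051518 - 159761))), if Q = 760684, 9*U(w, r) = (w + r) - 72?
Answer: -3614565773916/6846089 ≈ -5.2798e+5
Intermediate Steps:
U(w, r) = -8 + r/9 + w/9 (U(w, r) = ((w + r) - 72)/9 = ((r + w) - 72)/9 = (-72 + r + w)/9 = -8 + r/9 + w/9)
1/((67*U(-89, 160) + Q)/(706493 + (180609 + I(1014))*(-2051518 - 159761))) = 1/((67*(-8 + (1/9)*160 + (1/9)*(-89)) + 760684)/(706493 + (180609 + 1014)*(-2051518 - 159761))) = 1/((67*(-8 + 160/9 - 89/9) + 760684)/(706493 + 181623*(-2211279))) = 1/((67*(-1/9) + 760684)/(706493 - 401619125817)) = 1/((-67/9 + 760684)/(-401618419324)) = 1/((6846089/9)*(-1/401618419324)) = 1/(-6846089/3614565773916) = -3614565773916/6846089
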